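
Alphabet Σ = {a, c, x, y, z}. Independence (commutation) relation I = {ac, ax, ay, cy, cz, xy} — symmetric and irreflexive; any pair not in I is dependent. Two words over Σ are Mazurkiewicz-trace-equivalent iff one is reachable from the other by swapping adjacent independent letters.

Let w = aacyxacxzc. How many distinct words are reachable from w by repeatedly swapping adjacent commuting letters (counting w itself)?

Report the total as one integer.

0(a) covers ∅
1(a) covers 0:a
2(c) covers ∅
3(y) covers ∅
4(x) covers 2:c
5(a) covers 1:a
6(c) covers 4:x
7(x) covers 6:c
8(z) covers 3:y, 5:a, 7:x
9(c) covers 7:x
floor of heap: 0:a, 2:c, 3:y
completions by unplaced set U, small U first (add the entries for U minus each lowest piece of U):
  |U|=1: {8}:1  {9}:1
  |U|=2: {3,8}:1  {5,8}:1  {8,9}:2
  |U|=3: {1,5,8}:1  {3,5,8}:2  {3,8,9}:3  {5,8,9}:3  {7,8,9}:2
  |U|=4: {0,1,5,8}:1  {1,3,5,8}:3  {1,5,8,9}:4  {3,5,8,9}:8  {3,7,8,9}:5  {5,7,8,9}:5  {6,7,8,9}:2
  |U|=5: {0,1,3,5,8}:4  {0,1,5,8,9}:5  {1,3,5,8,9}:15  {1,5,7,8,9}:9  {3,5,7,8,9}:18  {3,6,7,8,9}:7  {4,6,7,8,9}:2  {5,6,7,8,9}:7
  |U|=6: {0,1,3,5,8,9}:24  {0,1,5,7,8,9}:14  {1,3,5,7,8,9}:42  {1,5,6,7,8,9}:16  {2,4,6,7,8,9}:2  {3,4,6,7,8,9}:9  {3,5,6,7,8,9}:32  {4,5,6,7,8,9}:9
  |U|=7: {0,1,3,5,7,8,9}:80  {0,1,5,6,7,8,9}:30  {1,3,5,6,7,8,9}:90  {1,4,5,6,7,8,9}:25  {2,3,4,6,7,8,9}:11  {2,4,5,6,7,8,9}:11  {3,4,5,6,7,8,9}:50
  |U|=8: {0,1,3,5,6,7,8,9}:200  {0,1,4,5,6,7,8,9}:55  {1,2,4,5,6,7,8,9}:36  {1,3,4,5,6,7,8,9}:165  {2,3,4,5,6,7,8,9}:72
  start at 0(a): 273
  start at 2(c): 420
  start at 3(y): 91
sum over floor = 784

784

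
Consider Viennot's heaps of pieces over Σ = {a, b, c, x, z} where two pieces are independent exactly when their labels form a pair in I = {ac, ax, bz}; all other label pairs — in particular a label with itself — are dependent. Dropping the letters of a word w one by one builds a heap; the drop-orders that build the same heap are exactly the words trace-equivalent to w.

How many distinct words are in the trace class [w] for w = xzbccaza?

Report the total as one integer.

#0=x has no predecessor
#1=z depends on [0:x]
#2=b depends on [0:x]
#3=c depends on [1:z, 2:b]
#4=c depends on [3:c]
#5=a depends on [1:z, 2:b]
#6=z depends on [4:c, 5:a]
#7=a depends on [6:z]
sources: [0:x]
N(rest) = Σ N(rest − s) over sources s of rest; N(one piece) = 1:
  size 1 → [7]=1
  size 2 → [6,7]=1
  size 3 → [4,6,7]=1  [5,6,7]=1
  size 4 → [3,4,6,7]=1  [4,5,6,7]=2
  size 5 → [3,4,5,6,7]=3
  size 6 → [1,3,4,5,6,7]=3  [2,3,4,5,6,7]=3
  first=0(x) contributes 6

6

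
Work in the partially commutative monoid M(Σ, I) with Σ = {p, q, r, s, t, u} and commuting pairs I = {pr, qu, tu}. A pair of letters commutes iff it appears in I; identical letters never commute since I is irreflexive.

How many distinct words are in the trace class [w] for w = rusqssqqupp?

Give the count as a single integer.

piece 0:r — minimal
piece 1:u rests on {0:r}
piece 2:s rests on {1:u}
piece 3:q rests on {2:s}
piece 4:s rests on {3:q}
piece 5:s rests on {4:s}
piece 6:q rests on {5:s}
piece 7:q rests on {6:q}
piece 8:u rests on {5:s}
piece 9:p rests on {7:q, 8:u}
piece 10:p rests on {9:p}
minimal pieces: {0:r}
ways to finish when only these pieces remain (= sum over removing one remaining piece with nothing left below it):
  1 left: {10}→1
  2 left: {9,10}→1
  3 left: {7,9,10}→1  {8,9,10}→1
  4 left: {6,7,9,10}→1  {7,8,9,10}→2
  5 left: {6,7,8,9,10}→3
  6 left: {5,6,7,8,9,10}→3
  7 left: {4,5,6,7,8,9,10}→3
  8 left: {3,4,5,6,7,8,9,10}→3
  9 left: {2,3,4,5,6,7,8,9,10}→3
  placing 0:r first → 3 extensions

3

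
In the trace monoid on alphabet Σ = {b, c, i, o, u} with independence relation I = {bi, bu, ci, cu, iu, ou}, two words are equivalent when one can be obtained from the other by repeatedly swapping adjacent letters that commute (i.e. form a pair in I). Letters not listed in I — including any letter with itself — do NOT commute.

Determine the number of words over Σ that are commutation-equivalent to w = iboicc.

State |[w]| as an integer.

6

piece 0:i — minimal
piece 1:b — minimal
piece 2:o rests on {0:i, 1:b}
piece 3:i rests on {2:o}
piece 4:c rests on {2:o}
piece 5:c rests on {4:c}
minimal pieces: {0:i, 1:b}
ways to finish when only these pieces remain (= sum over removing one remaining piece with nothing left below it):
  1 left: {3}→1  {5}→1
  2 left: {3,5}→2  {4,5}→1
  3 left: {3,4,5}→3
  4 left: {2,3,4,5}→3
  placing 0:i first → 3 extensions
  placing 1:b first → 3 extensions
total linear extensions = 6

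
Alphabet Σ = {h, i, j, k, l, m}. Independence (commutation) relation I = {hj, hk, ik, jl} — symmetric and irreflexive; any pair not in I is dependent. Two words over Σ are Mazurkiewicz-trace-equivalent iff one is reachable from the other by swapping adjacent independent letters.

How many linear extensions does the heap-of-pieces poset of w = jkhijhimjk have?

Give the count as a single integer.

12

0(j) covers ∅
1(k) covers 0:j
2(h) covers ∅
3(i) covers 0:j, 2:h
4(j) covers 1:k, 3:i
5(h) covers 3:i
6(i) covers 4:j, 5:h
7(m) covers 6:i
8(j) covers 7:m
9(k) covers 8:j
floor of heap: 0:j, 2:h
completions by unplaced set U, small U first (add the entries for U minus each lowest piece of U):
  |U|=1: {9}:1
  |U|=2: {8,9}:1
  |U|=3: {7,8,9}:1
  |U|=4: {6,7,8,9}:1
  |U|=5: {4,6,7,8,9}:1  {5,6,7,8,9}:1
  |U|=6: {1,4,6,7,8,9}:1  {4,5,6,7,8,9}:2
  |U|=7: {1,4,5,6,7,8,9}:3  {3,4,5,6,7,8,9}:2
  |U|=8: {1,3,4,5,6,7,8,9}:5  {2,3,4,5,6,7,8,9}:2
  start at 0(j): 7
  start at 2(h): 5
sum over floor = 12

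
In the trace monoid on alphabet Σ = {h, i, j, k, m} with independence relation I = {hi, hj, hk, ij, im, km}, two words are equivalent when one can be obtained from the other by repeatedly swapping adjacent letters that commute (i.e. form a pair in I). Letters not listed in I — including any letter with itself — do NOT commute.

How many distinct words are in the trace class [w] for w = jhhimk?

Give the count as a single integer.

0(j) covers ∅
1(h) covers ∅
2(h) covers 1:h
3(i) covers ∅
4(m) covers 0:j, 2:h
5(k) covers 0:j, 3:i
floor of heap: 0:j, 1:h, 3:i
completions by unplaced set U, small U first (add the entries for U minus each lowest piece of U):
  |U|=1: {4}:1  {5}:1
  |U|=2: {2,4}:1  {3,5}:1  {4,5}:2
  |U|=3: {0,4,5}:2  {1,2,4}:1  {2,4,5}:3  {3,4,5}:3
  |U|=4: {0,2,4,5}:5  {0,3,4,5}:5  {1,2,4,5}:4  {2,3,4,5}:6
  start at 0(j): 10
  start at 1(h): 16
  start at 3(i): 9
sum over floor = 35

35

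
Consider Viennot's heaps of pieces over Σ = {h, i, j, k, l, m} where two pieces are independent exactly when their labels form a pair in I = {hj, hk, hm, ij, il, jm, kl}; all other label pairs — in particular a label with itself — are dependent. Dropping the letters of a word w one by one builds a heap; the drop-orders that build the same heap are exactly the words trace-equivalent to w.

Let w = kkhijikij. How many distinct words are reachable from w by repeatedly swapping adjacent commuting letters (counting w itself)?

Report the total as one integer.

20

#0=k has no predecessor
#1=k depends on [0:k]
#2=h has no predecessor
#3=i depends on [1:k, 2:h]
#4=j depends on [1:k]
#5=i depends on [3:i]
#6=k depends on [4:j, 5:i]
#7=i depends on [6:k]
#8=j depends on [6:k]
sources: [0:k, 2:h]
N(rest) = Σ N(rest − s) over sources s of rest; N(one piece) = 1:
  size 1 → [7]=1  [8]=1
  size 2 → [7,8]=2
  size 3 → [6,7,8]=2
  size 4 → [4,6,7,8]=2  [5,6,7,8]=2
  size 5 → [3,5,6,7,8]=2  [4,5,6,7,8]=4
  size 6 → [2,3,5,6,7,8]=2  [3,4,5,6,7,8]=6
  size 7 → [1,3,4,5,6,7,8]=6  [2,3,4,5,6,7,8]=8
  first=0(k) contributes 14
  first=2(h) contributes 6
|[w]| = 20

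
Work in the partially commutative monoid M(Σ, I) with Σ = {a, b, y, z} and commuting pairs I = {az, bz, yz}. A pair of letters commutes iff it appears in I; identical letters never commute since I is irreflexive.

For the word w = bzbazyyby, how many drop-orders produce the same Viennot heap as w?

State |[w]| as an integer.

36

#0=b has no predecessor
#1=z has no predecessor
#2=b depends on [0:b]
#3=a depends on [2:b]
#4=z depends on [1:z]
#5=y depends on [3:a]
#6=y depends on [5:y]
#7=b depends on [6:y]
#8=y depends on [7:b]
sources: [0:b, 1:z]
N(rest) = Σ N(rest − s) over sources s of rest; N(one piece) = 1:
  size 1 → [4]=1  [8]=1
  size 2 → [1,4]=1  [4,8]=2  [7,8]=1
  size 3 → [1,4,8]=3  [4,7,8]=3  [6,7,8]=1
  size 4 → [1,4,7,8]=6  [4,6,7,8]=4  [5,6,7,8]=1
  size 5 → [1,4,6,7,8]=10  [3,5,6,7,8]=1  [4,5,6,7,8]=5
  size 6 → [1,4,5,6,7,8]=15  [2,3,5,6,7,8]=1  [3,4,5,6,7,8]=6
  size 7 → [0,2,3,5,6,7,8]=1  [1,3,4,5,6,7,8]=21  [2,3,4,5,6,7,8]=7
  first=0(b) contributes 28
  first=1(z) contributes 8
|[w]| = 36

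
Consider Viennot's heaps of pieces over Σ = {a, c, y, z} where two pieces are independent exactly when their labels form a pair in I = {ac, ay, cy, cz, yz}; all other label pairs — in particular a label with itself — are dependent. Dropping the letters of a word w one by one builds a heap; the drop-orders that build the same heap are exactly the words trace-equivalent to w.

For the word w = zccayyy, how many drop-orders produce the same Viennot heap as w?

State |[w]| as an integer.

210

piece 0:z — minimal
piece 1:c — minimal
piece 2:c rests on {1:c}
piece 3:a rests on {0:z}
piece 4:y — minimal
piece 5:y rests on {4:y}
piece 6:y rests on {5:y}
minimal pieces: {0:z, 1:c, 4:y}
ways to finish when only these pieces remain (= sum over removing one remaining piece with nothing left below it):
  1 left: {2}→1  {3}→1  {6}→1
  2 left: {0,3}→1  {1,2}→1  {2,3}→2  {2,6}→2  {3,6}→2  {5,6}→1
  3 left: {0,2,3}→3  {0,3,6}→3  {1,2,3}→3  {1,2,6}→3  {2,3,6}→6  {2,5,6}→3  {3,5,6}→3  {4,5,6}→1
  4 left: {0,1,2,3}→6  {0,2,3,6}→12  {0,3,5,6}→6  {1,2,3,6}→12  {1,2,5,6}→6  {2,3,5,6}→12  {2,4,5,6}→4  {3,4,5,6}→4
  5 left: {0,1,2,3,6}→30  {0,2,3,5,6}→30  {0,3,4,5,6}→10  {1,2,3,5,6}→30  {1,2,4,5,6}→10  {2,3,4,5,6}→20
  placing 0:z first → 60 extensions
  placing 1:c first → 60 extensions
  placing 4:y first → 90 extensions
total linear extensions = 210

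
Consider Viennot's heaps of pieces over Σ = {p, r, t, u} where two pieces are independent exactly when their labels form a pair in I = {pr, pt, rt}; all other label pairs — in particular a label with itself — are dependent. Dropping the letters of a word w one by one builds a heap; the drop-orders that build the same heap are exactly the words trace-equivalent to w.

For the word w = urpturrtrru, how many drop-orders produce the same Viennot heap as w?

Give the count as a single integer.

30

piece 0:u — minimal
piece 1:r rests on {0:u}
piece 2:p rests on {0:u}
piece 3:t rests on {0:u}
piece 4:u rests on {1:r, 2:p, 3:t}
piece 5:r rests on {4:u}
piece 6:r rests on {5:r}
piece 7:t rests on {4:u}
piece 8:r rests on {6:r}
piece 9:r rests on {8:r}
piece 10:u rests on {7:t, 9:r}
minimal pieces: {0:u}
ways to finish when only these pieces remain (= sum over removing one remaining piece with nothing left below it):
  1 left: {10}→1
  2 left: {7,10}→1  {9,10}→1
  3 left: {7,9,10}→2  {8,9,10}→1
  4 left: {6,8,9,10}→1  {7,8,9,10}→3
  5 left: {5,6,8,9,10}→1  {6,7,8,9,10}→4
  6 left: {5,6,7,8,9,10}→5
  7 left: {4,5,6,7,8,9,10}→5
  8 left: {1,4,5,6,7,8,9,10}→5  {2,4,5,6,7,8,9,10}→5  {3,4,5,6,7,8,9,10}→5
  9 left: {1,2,4,5,6,7,8,9,10}→10  {1,3,4,5,6,7,8,9,10}→10  {2,3,4,5,6,7,8,9,10}→10
  placing 0:u first → 30 extensions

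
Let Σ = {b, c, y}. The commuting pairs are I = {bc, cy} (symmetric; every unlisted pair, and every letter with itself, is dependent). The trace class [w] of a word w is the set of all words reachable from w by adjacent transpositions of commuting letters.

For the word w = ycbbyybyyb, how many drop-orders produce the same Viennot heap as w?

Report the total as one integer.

10

0(y) covers ∅
1(c) covers ∅
2(b) covers 0:y
3(b) covers 2:b
4(y) covers 3:b
5(y) covers 4:y
6(b) covers 5:y
7(y) covers 6:b
8(y) covers 7:y
9(b) covers 8:y
floor of heap: 0:y, 1:c
completions by unplaced set U, small U first (add the entries for U minus each lowest piece of U):
  |U|=1: {1}:1  {9}:1
  |U|=2: {1,9}:2  {8,9}:1
  |U|=3: {1,8,9}:3  {7,8,9}:1
  |U|=4: {1,7,8,9}:4  {6,7,8,9}:1
  |U|=5: {1,6,7,8,9}:5  {5,6,7,8,9}:1
  |U|=6: {1,5,6,7,8,9}:6  {4,5,6,7,8,9}:1
  |U|=7: {1,4,5,6,7,8,9}:7  {3,4,5,6,7,8,9}:1
  |U|=8: {1,3,4,5,6,7,8,9}:8  {2,3,4,5,6,7,8,9}:1
  start at 0(y): 9
  start at 1(c): 1
sum over floor = 10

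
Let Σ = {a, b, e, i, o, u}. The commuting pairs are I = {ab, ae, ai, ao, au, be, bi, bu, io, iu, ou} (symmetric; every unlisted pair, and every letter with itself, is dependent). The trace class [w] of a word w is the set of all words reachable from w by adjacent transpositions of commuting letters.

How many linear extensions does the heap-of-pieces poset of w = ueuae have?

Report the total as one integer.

0(u) covers ∅
1(e) covers 0:u
2(u) covers 1:e
3(a) covers ∅
4(e) covers 2:u
floor of heap: 0:u, 3:a
completions by unplaced set U, small U first (add the entries for U minus each lowest piece of U):
  |U|=1: {3}:1  {4}:1
  |U|=2: {2,4}:1  {3,4}:2
  |U|=3: {1,2,4}:1  {2,3,4}:3
  start at 0(u): 4
  start at 3(a): 1
sum over floor = 5

5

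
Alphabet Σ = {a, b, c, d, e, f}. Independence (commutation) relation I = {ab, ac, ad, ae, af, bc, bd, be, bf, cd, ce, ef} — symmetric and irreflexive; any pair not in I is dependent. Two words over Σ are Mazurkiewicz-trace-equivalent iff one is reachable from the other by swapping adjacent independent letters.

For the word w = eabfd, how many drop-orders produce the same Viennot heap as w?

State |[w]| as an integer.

40

drop 0:e onto floor
drop 1:a onto floor
drop 2:b onto floor
drop 3:f onto floor
drop 4:d onto {0:e, 3:f}
ground layer = {0:e, 1:a, 2:b, 3:f}
drop-orders for the pieces not yet dropped (sum over which currently-grounded one goes next):
  1 to go: {1} 1  {2} 1  {4} 1
  2 to go: {0,4} 1  {1,2} 2  {1,4} 2  {2,4} 2  {3,4} 1
  3 to go: {0,1,4} 3  {0,2,4} 3  {0,3,4} 2  {1,2,4} 6  {1,3,4} 3  {2,3,4} 3
  if 0:e drops first: 12 orders
  if 1:a drops first: 8 orders
  if 2:b drops first: 8 orders
  if 3:f drops first: 12 orders
heap linearizations: 40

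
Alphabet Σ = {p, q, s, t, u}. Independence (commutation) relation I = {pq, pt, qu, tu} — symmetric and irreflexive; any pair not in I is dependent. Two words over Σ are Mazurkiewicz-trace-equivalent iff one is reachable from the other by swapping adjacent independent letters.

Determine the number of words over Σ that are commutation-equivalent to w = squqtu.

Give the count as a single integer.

10

drop 0:s onto floor
drop 1:q onto {0:s}
drop 2:u onto {0:s}
drop 3:q onto {1:q}
drop 4:t onto {3:q}
drop 5:u onto {2:u}
ground layer = {0:s}
drop-orders for the pieces not yet dropped (sum over which currently-grounded one goes next):
  1 to go: {4} 1  {5} 1
  2 to go: {2,5} 1  {3,4} 1  {4,5} 2
  3 to go: {1,3,4} 1  {2,4,5} 3  {3,4,5} 3
  4 to go: {1,3,4,5} 4  {2,3,4,5} 6
  if 0:s drops first: 10 orders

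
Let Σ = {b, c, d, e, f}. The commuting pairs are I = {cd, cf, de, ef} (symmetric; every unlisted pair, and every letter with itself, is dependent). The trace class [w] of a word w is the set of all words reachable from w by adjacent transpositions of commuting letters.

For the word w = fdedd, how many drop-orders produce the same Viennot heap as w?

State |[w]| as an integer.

5

piece 0:f — minimal
piece 1:d rests on {0:f}
piece 2:e — minimal
piece 3:d rests on {1:d}
piece 4:d rests on {3:d}
minimal pieces: {0:f, 2:e}
ways to finish when only these pieces remain (= sum over removing one remaining piece with nothing left below it):
  1 left: {2}→1  {4}→1
  2 left: {2,4}→2  {3,4}→1
  3 left: {1,3,4}→1  {2,3,4}→3
  placing 0:f first → 4 extensions
  placing 2:e first → 1 extensions
total linear extensions = 5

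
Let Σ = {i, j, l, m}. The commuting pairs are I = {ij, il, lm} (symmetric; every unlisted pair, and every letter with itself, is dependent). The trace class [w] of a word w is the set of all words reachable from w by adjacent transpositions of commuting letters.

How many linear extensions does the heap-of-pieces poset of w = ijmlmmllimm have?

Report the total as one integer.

204

0(i) covers ∅
1(j) covers ∅
2(m) covers 0:i, 1:j
3(l) covers 1:j
4(m) covers 2:m
5(m) covers 4:m
6(l) covers 3:l
7(l) covers 6:l
8(i) covers 5:m
9(m) covers 8:i
10(m) covers 9:m
floor of heap: 0:i, 1:j
completions by unplaced set U, small U first (add the entries for U minus each lowest piece of U):
  |U|=1: {7}:1  {10}:1
  |U|=2: {6,7}:1  {7,10}:2  {9,10}:1
  |U|=3: {3,6,7}:1  {6,7,10}:3  {7,9,10}:3  {8,9,10}:1
  |U|=4: {3,6,7,10}:4  {5,8,9,10}:1  {6,7,9,10}:6  {7,8,9,10}:4
  |U|=5: {3,6,7,9,10}:10  {4,5,8,9,10}:1  {5,7,8,9,10}:5  {6,7,8,9,10}:10
  |U|=6: {2,4,5,8,9,10}:1  {3,6,7,8,9,10}:20  {4,5,7,8,9,10}:6  {5,6,7,8,9,10}:15
  |U|=7: {0,2,4,5,8,9,10}:1  {2,4,5,7,8,9,10}:7  {3,5,6,7,8,9,10}:35  {4,5,6,7,8,9,10}:21
  |U|=8: {0,2,4,5,7,8,9,10}:8  {2,4,5,6,7,8,9,10}:28  {3,4,5,6,7,8,9,10}:56
  |U|=9: {0,2,4,5,6,7,8,9,10}:36  {2,3,4,5,6,7,8,9,10}:84
  start at 0(i): 84
  start at 1(j): 120
sum over floor = 204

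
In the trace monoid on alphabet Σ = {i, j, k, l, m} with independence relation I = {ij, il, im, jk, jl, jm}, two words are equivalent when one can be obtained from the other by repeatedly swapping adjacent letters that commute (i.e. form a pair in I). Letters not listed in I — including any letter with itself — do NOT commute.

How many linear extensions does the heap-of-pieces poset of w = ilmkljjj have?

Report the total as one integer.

168

piece 0:i — minimal
piece 1:l — minimal
piece 2:m rests on {1:l}
piece 3:k rests on {0:i, 2:m}
piece 4:l rests on {3:k}
piece 5:j — minimal
piece 6:j rests on {5:j}
piece 7:j rests on {6:j}
minimal pieces: {0:i, 1:l, 5:j}
ways to finish when only these pieces remain (= sum over removing one remaining piece with nothing left below it):
  1 left: {4}→1  {7}→1
  2 left: {3,4}→1  {4,7}→2  {6,7}→1
  3 left: {0,3,4}→1  {2,3,4}→1  {3,4,7}→3  {4,6,7}→3  {5,6,7}→1
  4 left: {0,2,3,4}→2  {0,3,4,7}→4  {1,2,3,4}→1  {2,3,4,7}→4  {3,4,6,7}→6  {4,5,6,7}→4
  5 left: {0,1,2,3,4}→3  {0,2,3,4,7}→10  {0,3,4,6,7}→10  {1,2,3,4,7}→5  {2,3,4,6,7}→10  {3,4,5,6,7}→10
  6 left: {0,1,2,3,4,7}→18  {0,2,3,4,6,7}→30  {0,3,4,5,6,7}→20  {1,2,3,4,6,7}→15  {2,3,4,5,6,7}→20
  placing 0:i first → 35 extensions
  placing 1:l first → 70 extensions
  placing 5:j first → 63 extensions
total linear extensions = 168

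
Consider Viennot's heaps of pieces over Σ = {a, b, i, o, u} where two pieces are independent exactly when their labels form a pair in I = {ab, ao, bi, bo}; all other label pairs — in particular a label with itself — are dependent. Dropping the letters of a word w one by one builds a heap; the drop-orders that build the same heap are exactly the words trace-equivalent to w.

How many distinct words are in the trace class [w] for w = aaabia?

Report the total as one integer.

6

#0=a has no predecessor
#1=a depends on [0:a]
#2=a depends on [1:a]
#3=b has no predecessor
#4=i depends on [2:a]
#5=a depends on [4:i]
sources: [0:a, 3:b]
N(rest) = Σ N(rest − s) over sources s of rest; N(one piece) = 1:
  size 1 → [3]=1  [5]=1
  size 2 → [3,5]=2  [4,5]=1
  size 3 → [2,4,5]=1  [3,4,5]=3
  size 4 → [1,2,4,5]=1  [2,3,4,5]=4
  first=0(a) contributes 5
  first=3(b) contributes 1
|[w]| = 6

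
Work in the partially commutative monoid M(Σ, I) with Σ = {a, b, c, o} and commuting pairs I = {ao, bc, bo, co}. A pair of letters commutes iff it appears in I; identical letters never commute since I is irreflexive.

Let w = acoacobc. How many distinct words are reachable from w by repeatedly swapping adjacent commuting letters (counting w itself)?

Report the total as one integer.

piece 0:a — minimal
piece 1:c rests on {0:a}
piece 2:o — minimal
piece 3:a rests on {1:c}
piece 4:c rests on {3:a}
piece 5:o rests on {2:o}
piece 6:b rests on {3:a}
piece 7:c rests on {4:c}
minimal pieces: {0:a, 2:o}
ways to finish when only these pieces remain (= sum over removing one remaining piece with nothing left below it):
  1 left: {5}→1  {6}→1  {7}→1
  2 left: {2,5}→1  {4,7}→1  {5,6}→2  {5,7}→2  {6,7}→2
  3 left: {2,5,6}→3  {2,5,7}→3  {4,5,7}→3  {4,6,7}→3  {5,6,7}→6
  4 left: {2,4,5,7}→6  {2,5,6,7}→12  {3,4,6,7}→3  {4,5,6,7}→12
  5 left: {1,3,4,6,7}→3  {2,4,5,6,7}→30  {3,4,5,6,7}→15
  6 left: {0,1,3,4,6,7}→3  {1,3,4,5,6,7}→18  {2,3,4,5,6,7}→45
  placing 0:a first → 63 extensions
  placing 2:o first → 21 extensions
total linear extensions = 84

84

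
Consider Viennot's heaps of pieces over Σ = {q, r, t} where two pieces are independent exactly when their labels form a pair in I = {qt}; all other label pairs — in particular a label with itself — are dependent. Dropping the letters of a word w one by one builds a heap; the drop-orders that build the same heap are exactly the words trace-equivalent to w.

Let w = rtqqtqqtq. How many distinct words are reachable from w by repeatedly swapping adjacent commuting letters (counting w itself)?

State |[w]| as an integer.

56

0(r) covers ∅
1(t) covers 0:r
2(q) covers 0:r
3(q) covers 2:q
4(t) covers 1:t
5(q) covers 3:q
6(q) covers 5:q
7(t) covers 4:t
8(q) covers 6:q
floor of heap: 0:r
completions by unplaced set U, small U first (add the entries for U minus each lowest piece of U):
  |U|=1: {7}:1  {8}:1
  |U|=2: {4,7}:1  {6,8}:1  {7,8}:2
  |U|=3: {1,4,7}:1  {4,7,8}:3  {5,6,8}:1  {6,7,8}:3
  |U|=4: {1,4,7,8}:4  {3,5,6,8}:1  {4,6,7,8}:6  {5,6,7,8}:4
  |U|=5: {1,4,6,7,8}:10  {2,3,5,6,8}:1  {3,5,6,7,8}:5  {4,5,6,7,8}:10
  |U|=6: {1,4,5,6,7,8}:20  {2,3,5,6,7,8}:6  {3,4,5,6,7,8}:15
  |U|=7: {1,3,4,5,6,7,8}:35  {2,3,4,5,6,7,8}:21
  start at 0(r): 56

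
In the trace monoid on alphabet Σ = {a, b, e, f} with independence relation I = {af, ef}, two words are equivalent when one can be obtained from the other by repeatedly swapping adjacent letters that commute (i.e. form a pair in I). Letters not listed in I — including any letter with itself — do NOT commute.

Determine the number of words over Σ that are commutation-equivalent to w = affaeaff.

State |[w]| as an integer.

70

0(a) covers ∅
1(f) covers ∅
2(f) covers 1:f
3(a) covers 0:a
4(e) covers 3:a
5(a) covers 4:e
6(f) covers 2:f
7(f) covers 6:f
floor of heap: 0:a, 1:f
completions by unplaced set U, small U first (add the entries for U minus each lowest piece of U):
  |U|=1: {5}:1  {7}:1
  |U|=2: {4,5}:1  {5,7}:2  {6,7}:1
  |U|=3: {2,6,7}:1  {3,4,5}:1  {4,5,7}:3  {5,6,7}:3
  |U|=4: {0,3,4,5}:1  {1,2,6,7}:1  {2,5,6,7}:4  {3,4,5,7}:4  {4,5,6,7}:6
  |U|=5: {0,3,4,5,7}:5  {1,2,5,6,7}:5  {2,4,5,6,7}:10  {3,4,5,6,7}:10
  |U|=6: {0,3,4,5,6,7}:15  {1,2,4,5,6,7}:15  {2,3,4,5,6,7}:20
  start at 0(a): 35
  start at 1(f): 35
sum over floor = 70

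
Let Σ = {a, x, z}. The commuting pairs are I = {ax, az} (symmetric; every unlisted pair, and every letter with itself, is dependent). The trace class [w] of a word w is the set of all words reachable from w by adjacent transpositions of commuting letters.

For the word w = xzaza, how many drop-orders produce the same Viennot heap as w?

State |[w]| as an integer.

10

piece 0:x — minimal
piece 1:z rests on {0:x}
piece 2:a — minimal
piece 3:z rests on {1:z}
piece 4:a rests on {2:a}
minimal pieces: {0:x, 2:a}
ways to finish when only these pieces remain (= sum over removing one remaining piece with nothing left below it):
  1 left: {3}→1  {4}→1
  2 left: {1,3}→1  {2,4}→1  {3,4}→2
  3 left: {0,1,3}→1  {1,3,4}→3  {2,3,4}→3
  placing 0:x first → 6 extensions
  placing 2:a first → 4 extensions
total linear extensions = 10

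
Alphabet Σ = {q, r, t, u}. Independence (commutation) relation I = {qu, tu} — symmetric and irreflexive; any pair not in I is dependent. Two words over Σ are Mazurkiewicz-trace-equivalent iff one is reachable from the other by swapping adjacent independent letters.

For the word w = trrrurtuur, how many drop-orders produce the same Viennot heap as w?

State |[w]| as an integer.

#0=t has no predecessor
#1=r depends on [0:t]
#2=r depends on [1:r]
#3=r depends on [2:r]
#4=u depends on [3:r]
#5=r depends on [4:u]
#6=t depends on [5:r]
#7=u depends on [5:r]
#8=u depends on [7:u]
#9=r depends on [6:t, 8:u]
sources: [0:t]
N(rest) = Σ N(rest − s) over sources s of rest; N(one piece) = 1:
  size 1 → [9]=1
  size 2 → [6,9]=1  [8,9]=1
  size 3 → [6,8,9]=2  [7,8,9]=1
  size 4 → [6,7,8,9]=3
  size 5 → [5,6,7,8,9]=3
  size 6 → [4,5,6,7,8,9]=3
  size 7 → [3,4,5,6,7,8,9]=3
  size 8 → [2,3,4,5,6,7,8,9]=3
  first=0(t) contributes 3

3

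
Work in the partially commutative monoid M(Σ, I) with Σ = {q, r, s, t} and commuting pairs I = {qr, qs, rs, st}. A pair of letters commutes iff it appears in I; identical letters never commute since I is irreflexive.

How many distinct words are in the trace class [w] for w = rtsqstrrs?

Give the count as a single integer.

drop 0:r onto floor
drop 1:t onto {0:r}
drop 2:s onto floor
drop 3:q onto {1:t}
drop 4:s onto {2:s}
drop 5:t onto {3:q}
drop 6:r onto {5:t}
drop 7:r onto {6:r}
drop 8:s onto {4:s}
ground layer = {0:r, 2:s}
drop-orders for the pieces not yet dropped (sum over which currently-grounded one goes next):
  1 to go: {7} 1  {8} 1
  2 to go: {4,8} 1  {6,7} 1  {7,8} 2
  3 to go: {2,4,8} 1  {4,7,8} 3  {5,6,7} 1  {6,7,8} 3
  4 to go: {2,4,7,8} 4  {3,5,6,7} 1  {4,6,7,8} 6  {5,6,7,8} 4
  5 to go: {1,3,5,6,7} 1  {2,4,6,7,8} 10  {3,5,6,7,8} 5  {4,5,6,7,8} 10
  6 to go: {0,1,3,5,6,7} 1  {1,3,5,6,7,8} 6  {2,4,5,6,7,8} 20  {3,4,5,6,7,8} 15
  7 to go: {0,1,3,5,6,7,8} 7  {1,3,4,5,6,7,8} 21  {2,3,4,5,6,7,8} 35
  if 0:r drops first: 56 orders
  if 2:s drops first: 28 orders
heap linearizations: 84

84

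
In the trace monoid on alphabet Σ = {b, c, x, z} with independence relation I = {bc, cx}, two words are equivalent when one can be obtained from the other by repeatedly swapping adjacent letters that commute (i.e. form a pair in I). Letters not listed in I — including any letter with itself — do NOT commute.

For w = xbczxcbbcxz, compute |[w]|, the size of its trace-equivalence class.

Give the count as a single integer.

piece 0:x — minimal
piece 1:b rests on {0:x}
piece 2:c — minimal
piece 3:z rests on {1:b, 2:c}
piece 4:x rests on {3:z}
piece 5:c rests on {3:z}
piece 6:b rests on {4:x}
piece 7:b rests on {6:b}
piece 8:c rests on {5:c}
piece 9:x rests on {7:b}
piece 10:z rests on {8:c, 9:x}
minimal pieces: {0:x, 2:c}
ways to finish when only these pieces remain (= sum over removing one remaining piece with nothing left below it):
  1 left: {10}→1
  2 left: {8,10}→1  {9,10}→1
  3 left: {5,8,10}→1  {7,9,10}→1  {8,9,10}→2
  4 left: {5,8,9,10}→3  {6,7,9,10}→1  {7,8,9,10}→3
  5 left: {4,6,7,9,10}→1  {5,7,8,9,10}→6  {6,7,8,9,10}→4
  6 left: {4,6,7,8,9,10}→5  {5,6,7,8,9,10}→10
  7 left: {4,5,6,7,8,9,10}→15
  8 left: {3,4,5,6,7,8,9,10}→15
  9 left: {1,3,4,5,6,7,8,9,10}→15  {2,3,4,5,6,7,8,9,10}→15
  placing 0:x first → 30 extensions
  placing 2:c first → 15 extensions
total linear extensions = 45

45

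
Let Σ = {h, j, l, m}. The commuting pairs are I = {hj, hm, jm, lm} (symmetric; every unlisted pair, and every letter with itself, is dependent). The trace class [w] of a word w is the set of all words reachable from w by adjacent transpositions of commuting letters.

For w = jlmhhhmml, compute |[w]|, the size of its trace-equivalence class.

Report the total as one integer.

drop 0:j onto floor
drop 1:l onto {0:j}
drop 2:m onto floor
drop 3:h onto {1:l}
drop 4:h onto {3:h}
drop 5:h onto {4:h}
drop 6:m onto {2:m}
drop 7:m onto {6:m}
drop 8:l onto {5:h}
ground layer = {0:j, 2:m}
drop-orders for the pieces not yet dropped (sum over which currently-grounded one goes next):
  1 to go: {7} 1  {8} 1
  2 to go: {5,8} 1  {6,7} 1  {7,8} 2
  3 to go: {2,6,7} 1  {4,5,8} 1  {5,7,8} 3  {6,7,8} 3
  4 to go: {2,6,7,8} 4  {3,4,5,8} 1  {4,5,7,8} 4  {5,6,7,8} 6
  5 to go: {1,3,4,5,8} 1  {2,5,6,7,8} 10  {3,4,5,7,8} 5  {4,5,6,7,8} 10
  6 to go: {0,1,3,4,5,8} 1  {1,3,4,5,7,8} 6  {2,4,5,6,7,8} 20  {3,4,5,6,7,8} 15
  7 to go: {0,1,3,4,5,7,8} 7  {1,3,4,5,6,7,8} 21  {2,3,4,5,6,7,8} 35
  if 0:j drops first: 56 orders
  if 2:m drops first: 28 orders
heap linearizations: 84

84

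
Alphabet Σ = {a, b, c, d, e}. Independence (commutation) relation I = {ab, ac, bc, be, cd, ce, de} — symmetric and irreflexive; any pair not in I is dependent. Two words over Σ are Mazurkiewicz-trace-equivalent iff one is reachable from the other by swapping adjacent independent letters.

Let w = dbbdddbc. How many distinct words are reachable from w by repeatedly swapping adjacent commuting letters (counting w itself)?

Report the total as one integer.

8

drop 0:d onto floor
drop 1:b onto {0:d}
drop 2:b onto {1:b}
drop 3:d onto {2:b}
drop 4:d onto {3:d}
drop 5:d onto {4:d}
drop 6:b onto {5:d}
drop 7:c onto floor
ground layer = {0:d, 7:c}
drop-orders for the pieces not yet dropped (sum over which currently-grounded one goes next):
  1 to go: {6} 1  {7} 1
  2 to go: {5,6} 1  {6,7} 2
  3 to go: {4,5,6} 1  {5,6,7} 3
  4 to go: {3,4,5,6} 1  {4,5,6,7} 4
  5 to go: {2,3,4,5,6} 1  {3,4,5,6,7} 5
  6 to go: {1,2,3,4,5,6} 1  {2,3,4,5,6,7} 6
  if 0:d drops first: 7 orders
  if 7:c drops first: 1 orders
heap linearizations: 8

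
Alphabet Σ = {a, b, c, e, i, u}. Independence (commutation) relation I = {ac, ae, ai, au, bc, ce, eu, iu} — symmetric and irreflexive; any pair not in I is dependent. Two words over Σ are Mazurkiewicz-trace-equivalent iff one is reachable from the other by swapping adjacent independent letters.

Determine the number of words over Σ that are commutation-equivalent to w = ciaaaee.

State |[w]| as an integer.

piece 0:c — minimal
piece 1:i rests on {0:c}
piece 2:a — minimal
piece 3:a rests on {2:a}
piece 4:a rests on {3:a}
piece 5:e rests on {1:i}
piece 6:e rests on {5:e}
minimal pieces: {0:c, 2:a}
ways to finish when only these pieces remain (= sum over removing one remaining piece with nothing left below it):
  1 left: {4}→1  {6}→1
  2 left: {3,4}→1  {4,6}→2  {5,6}→1
  3 left: {1,5,6}→1  {2,3,4}→1  {3,4,6}→3  {4,5,6}→3
  4 left: {0,1,5,6}→1  {1,4,5,6}→4  {2,3,4,6}→4  {3,4,5,6}→6
  5 left: {0,1,4,5,6}→5  {1,3,4,5,6}→10  {2,3,4,5,6}→10
  placing 0:c first → 20 extensions
  placing 2:a first → 15 extensions
total linear extensions = 35

35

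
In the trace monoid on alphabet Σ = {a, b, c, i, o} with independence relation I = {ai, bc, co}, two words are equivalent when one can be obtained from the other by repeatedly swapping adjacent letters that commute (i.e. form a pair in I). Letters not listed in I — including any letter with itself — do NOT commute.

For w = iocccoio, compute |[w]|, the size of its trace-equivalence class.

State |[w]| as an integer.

10

#0=i has no predecessor
#1=o depends on [0:i]
#2=c depends on [0:i]
#3=c depends on [2:c]
#4=c depends on [3:c]
#5=o depends on [1:o]
#6=i depends on [4:c, 5:o]
#7=o depends on [6:i]
sources: [0:i]
N(rest) = Σ N(rest − s) over sources s of rest; N(one piece) = 1:
  size 1 → [7]=1
  size 2 → [6,7]=1
  size 3 → [4,6,7]=1  [5,6,7]=1
  size 4 → [1,5,6,7]=1  [3,4,6,7]=1  [4,5,6,7]=2
  size 5 → [1,4,5,6,7]=3  [2,3,4,6,7]=1  [3,4,5,6,7]=3
  size 6 → [1,3,4,5,6,7]=6  [2,3,4,5,6,7]=4
  first=0(i) contributes 10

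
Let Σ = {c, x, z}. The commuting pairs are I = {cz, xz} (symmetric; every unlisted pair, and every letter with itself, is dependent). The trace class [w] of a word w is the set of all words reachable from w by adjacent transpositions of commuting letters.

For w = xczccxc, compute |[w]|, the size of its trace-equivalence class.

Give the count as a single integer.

7

piece 0:x — minimal
piece 1:c rests on {0:x}
piece 2:z — minimal
piece 3:c rests on {1:c}
piece 4:c rests on {3:c}
piece 5:x rests on {4:c}
piece 6:c rests on {5:x}
minimal pieces: {0:x, 2:z}
ways to finish when only these pieces remain (= sum over removing one remaining piece with nothing left below it):
  1 left: {2}→1  {6}→1
  2 left: {2,6}→2  {5,6}→1
  3 left: {2,5,6}→3  {4,5,6}→1
  4 left: {2,4,5,6}→4  {3,4,5,6}→1
  5 left: {1,3,4,5,6}→1  {2,3,4,5,6}→5
  placing 0:x first → 6 extensions
  placing 2:z first → 1 extensions
total linear extensions = 7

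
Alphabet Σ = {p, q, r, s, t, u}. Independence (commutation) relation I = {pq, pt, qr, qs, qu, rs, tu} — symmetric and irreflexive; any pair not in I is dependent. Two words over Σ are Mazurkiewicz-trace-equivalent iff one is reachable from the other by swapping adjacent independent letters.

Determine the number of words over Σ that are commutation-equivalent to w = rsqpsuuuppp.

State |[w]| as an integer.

drop 0:r onto floor
drop 1:s onto floor
drop 2:q onto floor
drop 3:p onto {0:r, 1:s}
drop 4:s onto {3:p}
drop 5:u onto {4:s}
drop 6:u onto {5:u}
drop 7:u onto {6:u}
drop 8:p onto {7:u}
drop 9:p onto {8:p}
drop 10:p onto {9:p}
ground layer = {0:r, 1:s, 2:q}
drop-orders for the pieces not yet dropped (sum over which currently-grounded one goes next):
  1 to go: {2} 1  {10} 1
  2 to go: {2,10} 2  {9,10} 1
  3 to go: {2,9,10} 3  {8,9,10} 1
  4 to go: {2,8,9,10} 4  {7,8,9,10} 1
  5 to go: {2,7,8,9,10} 5  {6,7,8,9,10} 1
  6 to go: {2,6,7,8,9,10} 6  {5,6,7,8,9,10} 1
  7 to go: {2,5,6,7,8,9,10} 7  {4,5,6,7,8,9,10} 1
  8 to go: {2,4,5,6,7,8,9,10} 8  {3,4,5,6,7,8,9,10} 1
  9 to go: {0,3,4,5,6,7,8,9,10} 1  {1,3,4,5,6,7,8,9,10} 1  {2,3,4,5,6,7,8,9,10} 9
  if 0:r drops first: 10 orders
  if 1:s drops first: 10 orders
  if 2:q drops first: 2 orders
heap linearizations: 22

22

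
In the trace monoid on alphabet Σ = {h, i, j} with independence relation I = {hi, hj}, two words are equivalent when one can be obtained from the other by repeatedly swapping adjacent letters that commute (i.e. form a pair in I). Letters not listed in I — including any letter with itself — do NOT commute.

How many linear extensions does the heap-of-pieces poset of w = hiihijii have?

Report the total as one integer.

28

#0=h has no predecessor
#1=i has no predecessor
#2=i depends on [1:i]
#3=h depends on [0:h]
#4=i depends on [2:i]
#5=j depends on [4:i]
#6=i depends on [5:j]
#7=i depends on [6:i]
sources: [0:h, 1:i]
N(rest) = Σ N(rest − s) over sources s of rest; N(one piece) = 1:
  size 1 → [3]=1  [7]=1
  size 2 → [0,3]=1  [3,7]=2  [6,7]=1
  size 3 → [0,3,7]=3  [3,6,7]=3  [5,6,7]=1
  size 4 → [0,3,6,7]=6  [3,5,6,7]=4  [4,5,6,7]=1
  size 5 → [0,3,5,6,7]=10  [2,4,5,6,7]=1  [3,4,5,6,7]=5
  size 6 → [0,3,4,5,6,7]=15  [1,2,4,5,6,7]=1  [2,3,4,5,6,7]=6
  first=0(h) contributes 7
  first=1(i) contributes 21
|[w]| = 28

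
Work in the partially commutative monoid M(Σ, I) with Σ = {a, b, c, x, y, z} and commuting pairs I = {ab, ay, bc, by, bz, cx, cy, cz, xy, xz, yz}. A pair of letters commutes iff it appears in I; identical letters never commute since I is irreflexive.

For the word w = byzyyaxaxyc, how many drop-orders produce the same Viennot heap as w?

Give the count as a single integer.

piece 0:b — minimal
piece 1:y — minimal
piece 2:z — minimal
piece 3:y rests on {1:y}
piece 4:y rests on {3:y}
piece 5:a rests on {2:z}
piece 6:x rests on {0:b, 5:a}
piece 7:a rests on {6:x}
piece 8:x rests on {7:a}
piece 9:y rests on {4:y}
piece 10:c rests on {7:a}
minimal pieces: {0:b, 1:y, 2:z}
ways to finish when only these pieces remain (= sum over removing one remaining piece with nothing left below it):
  1 left: {8}→1  {9}→1  {10}→1
  2 left: {4,9}→1  {8,9}→2  {8,10}→2  {9,10}→2
  3 left: {3,4,9}→1  {4,8,9}→3  {4,9,10}→3  {7,8,10}→2  {8,9,10}→6
  4 left: {1,3,4,9}→1  {3,4,8,9}→4  {3,4,9,10}→4  {4,8,9,10}→12  {6,7,8,10}→2  {7,8,9,10}→8
  5 left: {0,6,7,8,10}→2  {1,3,4,8,9}→5  {1,3,4,9,10}→5  {3,4,8,9,10}→20  {4,7,8,9,10}→20  {5,6,7,8,10}→2  {6,7,8,9,10}→10
  6 left: {0,5,6,7,8,10}→4  {0,6,7,8,9,10}→12  {1,3,4,8,9,10}→30  {2,5,6,7,8,10}→2  {3,4,7,8,9,10}→40  {4,6,7,8,9,10}→30  {5,6,7,8,9,10}→12
  7 left: {0,2,5,6,7,8,10}→6  {0,4,6,7,8,9,10}→42  {0,5,6,7,8,9,10}→28  {1,3,4,7,8,9,10}→70  {2,5,6,7,8,9,10}→14  {3,4,6,7,8,9,10}→70  {4,5,6,7,8,9,10}→42
  8 left: {0,2,5,6,7,8,9,10}→48  {0,3,4,6,7,8,9,10}→112  {0,4,5,6,7,8,9,10}→112  {1,3,4,6,7,8,9,10}→140  {2,4,5,6,7,8,9,10}→56  {3,4,5,6,7,8,9,10}→112
  9 left: {0,1,3,4,6,7,8,9,10}→252  {0,2,4,5,6,7,8,9,10}→216  {0,3,4,5,6,7,8,9,10}→336  {1,3,4,5,6,7,8,9,10}→252  {2,3,4,5,6,7,8,9,10}→168
  placing 0:b first → 420 extensions
  placing 1:y first → 720 extensions
  placing 2:z first → 840 extensions
total linear extensions = 1980

1980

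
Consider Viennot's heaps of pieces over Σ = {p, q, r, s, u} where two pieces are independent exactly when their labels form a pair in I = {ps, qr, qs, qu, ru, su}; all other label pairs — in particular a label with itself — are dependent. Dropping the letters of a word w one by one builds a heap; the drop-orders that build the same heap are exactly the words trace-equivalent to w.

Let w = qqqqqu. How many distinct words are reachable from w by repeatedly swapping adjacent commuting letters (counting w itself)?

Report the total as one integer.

0(q) covers ∅
1(q) covers 0:q
2(q) covers 1:q
3(q) covers 2:q
4(q) covers 3:q
5(u) covers ∅
floor of heap: 0:q, 5:u
completions by unplaced set U, small U first (add the entries for U minus each lowest piece of U):
  |U|=1: {4}:1  {5}:1
  |U|=2: {3,4}:1  {4,5}:2
  |U|=3: {2,3,4}:1  {3,4,5}:3
  |U|=4: {1,2,3,4}:1  {2,3,4,5}:4
  start at 0(q): 5
  start at 5(u): 1
sum over floor = 6

6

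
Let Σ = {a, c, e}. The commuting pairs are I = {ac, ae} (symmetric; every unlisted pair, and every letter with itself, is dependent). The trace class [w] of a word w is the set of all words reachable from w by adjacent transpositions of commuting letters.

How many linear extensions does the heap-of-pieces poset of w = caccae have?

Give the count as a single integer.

15

#0=c has no predecessor
#1=a has no predecessor
#2=c depends on [0:c]
#3=c depends on [2:c]
#4=a depends on [1:a]
#5=e depends on [3:c]
sources: [0:c, 1:a]
N(rest) = Σ N(rest − s) over sources s of rest; N(one piece) = 1:
  size 1 → [4]=1  [5]=1
  size 2 → [1,4]=1  [3,5]=1  [4,5]=2
  size 3 → [1,4,5]=3  [2,3,5]=1  [3,4,5]=3
  size 4 → [0,2,3,5]=1  [1,3,4,5]=6  [2,3,4,5]=4
  first=0(c) contributes 10
  first=1(a) contributes 5
|[w]| = 15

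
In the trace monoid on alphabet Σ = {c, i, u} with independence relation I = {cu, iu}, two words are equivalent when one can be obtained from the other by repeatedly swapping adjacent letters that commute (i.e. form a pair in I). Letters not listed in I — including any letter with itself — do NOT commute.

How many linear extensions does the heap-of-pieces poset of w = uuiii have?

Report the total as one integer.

piece 0:u — minimal
piece 1:u rests on {0:u}
piece 2:i — minimal
piece 3:i rests on {2:i}
piece 4:i rests on {3:i}
minimal pieces: {0:u, 2:i}
ways to finish when only these pieces remain (= sum over removing one remaining piece with nothing left below it):
  1 left: {1}→1  {4}→1
  2 left: {0,1}→1  {1,4}→2  {3,4}→1
  3 left: {0,1,4}→3  {1,3,4}→3  {2,3,4}→1
  placing 0:u first → 4 extensions
  placing 2:i first → 6 extensions
total linear extensions = 10

10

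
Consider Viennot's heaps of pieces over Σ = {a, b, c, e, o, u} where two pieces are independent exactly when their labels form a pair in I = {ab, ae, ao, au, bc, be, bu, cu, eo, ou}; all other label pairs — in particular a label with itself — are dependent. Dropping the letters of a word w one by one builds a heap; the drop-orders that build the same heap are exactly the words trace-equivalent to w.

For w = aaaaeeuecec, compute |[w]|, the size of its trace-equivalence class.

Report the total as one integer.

0(a) covers ∅
1(a) covers 0:a
2(a) covers 1:a
3(a) covers 2:a
4(e) covers ∅
5(e) covers 4:e
6(u) covers 5:e
7(e) covers 6:u
8(c) covers 3:a, 7:e
9(e) covers 8:c
10(c) covers 9:e
floor of heap: 0:a, 4:e
completions by unplaced set U, small U first (add the entries for U minus each lowest piece of U):
  |U|=1: {10}:1
  |U|=2: {9,10}:1
  |U|=3: {8,9,10}:1
  |U|=4: {3,8,9,10}:1  {7,8,9,10}:1
  |U|=5: {2,3,8,9,10}:1  {3,7,8,9,10}:2  {6,7,8,9,10}:1
  |U|=6: {1,2,3,8,9,10}:1  {2,3,7,8,9,10}:3  {3,6,7,8,9,10}:3  {5,6,7,8,9,10}:1
  |U|=7: {0,1,2,3,8,9,10}:1  {1,2,3,7,8,9,10}:4  {2,3,6,7,8,9,10}:6  {3,5,6,7,8,9,10}:4  {4,5,6,7,8,9,10}:1
  |U|=8: {0,1,2,3,7,8,9,10}:5  {1,2,3,6,7,8,9,10}:10  {2,3,5,6,7,8,9,10}:10  {3,4,5,6,7,8,9,10}:5
  |U|=9: {0,1,2,3,6,7,8,9,10}:15  {1,2,3,5,6,7,8,9,10}:20  {2,3,4,5,6,7,8,9,10}:15
  start at 0(a): 35
  start at 4(e): 35
sum over floor = 70

70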